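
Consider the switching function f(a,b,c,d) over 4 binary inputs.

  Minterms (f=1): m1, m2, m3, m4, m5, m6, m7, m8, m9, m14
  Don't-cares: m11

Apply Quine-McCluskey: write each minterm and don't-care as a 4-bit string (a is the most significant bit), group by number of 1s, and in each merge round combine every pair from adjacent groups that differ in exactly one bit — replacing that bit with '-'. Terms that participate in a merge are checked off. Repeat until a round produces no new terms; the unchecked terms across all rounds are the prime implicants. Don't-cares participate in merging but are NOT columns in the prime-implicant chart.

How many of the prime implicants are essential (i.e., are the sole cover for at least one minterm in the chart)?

4

Round 0: 0001✓ 0010✓ 0011✓ 0100✓ 0101✓ 0110✓ 0111✓ 1000✓ 1001✓ 1011✓ 1110✓
Round 1: -001✓ -011✓ -110 0-01✓ 0-10✓ 0-11✓ 00-1✓ 001-✓ 01-0✓ 01-1✓ 010-✓ 011-✓ 10-1✓ 100-
Round 2: -0-1 0--1 0-1- 01--
PIs = {-0-1, -110, 0--1, 0-1-, 01--, 100-}
Coverage chart:
  m1: -0-1,0--1
  m2: 0-1- ←essential
  m3: -0-1,0--1,0-1-
  m4: 01-- ←essential
  m5: 0--1,01--
  m6: -110,0-1-,01--
  m7: 0--1,0-1-,01--
  m8: 100- ←essential
  m9: -0-1,100-
  m14: -110 ←essential
Essential: -110, 0-1-, 01--, 100-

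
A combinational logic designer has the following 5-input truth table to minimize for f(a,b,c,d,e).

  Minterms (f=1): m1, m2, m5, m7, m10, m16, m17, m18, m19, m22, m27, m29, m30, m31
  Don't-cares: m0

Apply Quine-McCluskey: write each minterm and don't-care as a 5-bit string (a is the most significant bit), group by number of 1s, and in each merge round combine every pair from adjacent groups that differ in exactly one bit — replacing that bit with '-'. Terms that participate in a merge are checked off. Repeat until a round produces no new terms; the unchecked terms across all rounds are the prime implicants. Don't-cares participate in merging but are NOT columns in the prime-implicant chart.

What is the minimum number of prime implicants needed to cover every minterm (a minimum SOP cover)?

[col 0] 00000*, 00001*, 00010*, 00101*, 00111*, 01010*, 10000*, 10001*, 10010*, 10011*, 10110*, 11011*, 11101*, 11110*, 11111*
[col 1] -0000*, -0001*, -0010*, 0-010, 00-01, 000-0*, 0000-*, 001-1, 1-011, 1-110, 10-10, 100-0*, 100-1*, 1000-*, 1001-*, 11-11, 111-1, 1111-
[col 2] -00-0, -000-, 100--
Prime implicants: -00-0, -000-, 0-010, 00-01, 001-1, 1-011, 1-110, 10-10, 100--, 11-11, 111-1, 1111-
PI chart (minterm → PIs covering it):
  1 | -000-,00-01
  2 | -00-0,0-010
  5 | 00-01,001-1
  7 | 001-1  (sole → essential)
  10 | 0-010  (sole → essential)
  16 | -00-0,-000-,100--
  17 | -000-,100--
  18 | -00-0,10-10,100--
  19 | 1-011,100--
  22 | 1-110,10-10
  27 | 1-011,11-11
  29 | 111-1  (sole → essential)
  30 | 1-110,1111-
  31 | 11-11,111-1,1111-
Essential prime implicants: 0-010, 001-1, 111-1
Petrick residual → -00-0, -000-, 1-011, 1-110
Minimum SOP uses 7 PIs: b'c'e' + b'c'd' + a'c'de' + a'b'ce + ac'de + acde' + abce

7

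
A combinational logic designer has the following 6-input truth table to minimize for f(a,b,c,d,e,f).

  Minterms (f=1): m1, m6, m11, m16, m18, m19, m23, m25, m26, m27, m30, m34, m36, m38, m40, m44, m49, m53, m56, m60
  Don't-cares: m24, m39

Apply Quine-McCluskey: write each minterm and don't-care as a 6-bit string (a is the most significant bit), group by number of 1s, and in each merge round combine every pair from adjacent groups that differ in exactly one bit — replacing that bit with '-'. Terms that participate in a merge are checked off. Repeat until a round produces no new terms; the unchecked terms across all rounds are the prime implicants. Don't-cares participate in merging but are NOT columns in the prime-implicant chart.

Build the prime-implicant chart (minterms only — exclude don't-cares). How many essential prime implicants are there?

[col 0] 000001, 000110*, 001011*, 010000*, 010010*, 010011*, 010111*, 011000*, 011001*, 011010*, 011011*, 011110*, 100010*, 100100*, 100110*, 100111*, 101000*, 101100*, 110001*, 110101*, 111000*, 111100*
[col 1] -00110, -11000, 0-1011, 01-000*, 01-010*, 01-011*, 010-11, 0100-0*, 01001-*, 011-10, 0110-0*, 0110-1*, 01100-*, 01101-*, 1-1000*, 1-1100*, 10-100, 100-10, 1001-0, 10011-, 101-00*, 110-01, 111-00*
[col 2] 01-0-0, 01-01-, 0110--, 1-1-00
Prime implicants: -00110, -11000, 0-1011, 000001, 01-0-0, 01-01-, 010-11, 011-10, 0110--, 1-1-00, 10-100, 100-10, 1001-0, 10011-, 110-01
PI chart (minterm → PIs covering it):
  1 | 000001  (sole → essential)
  6 | -00110  (sole → essential)
  11 | 0-1011  (sole → essential)
  16 | 01-0-0  (sole → essential)
  18 | 01-0-0,01-01-
  19 | 01-01-,010-11
  23 | 010-11  (sole → essential)
  25 | 0110--  (sole → essential)
  26 | 01-0-0,01-01-,011-10,0110--
  27 | 0-1011,01-01-,0110--
  30 | 011-10  (sole → essential)
  34 | 100-10  (sole → essential)
  36 | 10-100,1001-0
  38 | -00110,100-10,1001-0,10011-
  40 | 1-1-00  (sole → essential)
  44 | 1-1-00,10-100
  49 | 110-01  (sole → essential)
  53 | 110-01  (sole → essential)
  56 | -11000,1-1-00
  60 | 1-1-00  (sole → essential)
Essential prime implicants: -00110, 0-1011, 000001, 01-0-0, 010-11, 011-10, 0110--, 1-1-00, 100-10, 110-01

10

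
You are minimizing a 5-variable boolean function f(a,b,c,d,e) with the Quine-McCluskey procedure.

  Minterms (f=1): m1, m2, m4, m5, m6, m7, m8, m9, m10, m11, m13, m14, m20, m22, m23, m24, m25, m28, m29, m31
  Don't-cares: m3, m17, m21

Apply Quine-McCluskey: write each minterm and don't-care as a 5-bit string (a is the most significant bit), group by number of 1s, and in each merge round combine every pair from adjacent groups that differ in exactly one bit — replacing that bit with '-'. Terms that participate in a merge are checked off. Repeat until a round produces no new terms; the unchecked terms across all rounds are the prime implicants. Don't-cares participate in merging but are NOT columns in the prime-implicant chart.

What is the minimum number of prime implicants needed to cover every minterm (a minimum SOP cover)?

6

[col 0] 00001*, 00010*, 00011*, 00100*, 00101*, 00110*, 00111*, 01000*, 01001*, 01010*, 01011*, 01101*, 01110*, 10001*, 10100*, 10101*, 10110*, 10111*, 11000*, 11001*, 11100*, 11101*, 11111*
[col 1] -0001*, -0100*, -0101*, -0110*, -0111*, -1000*, -1001*, -1101*, 0-001*, 0-010*, 0-011*, 0-101*, 0-110*, 00-01*, 00-10*, 00-11*, 000-1*, 0001-*, 001-0*, 001-1*, 0010-*, 0011-*, 01-01*, 01-10*, 010-0*, 010-1*, 0100-*, 0101-*, 1-001*, 1-100*, 1-101*, 1-111*, 10-01*, 101-0*, 101-1*, 1010-*, 1011-*, 11-00*, 11-01*, 1100-*, 111-1*, 1110-*
[col 2] --001*, --101*, -0-01*, -01-0*, -01-1*, -010-*, -011-*, -1-01*, -100-, 0--01*, 0--10, 0-0-1, 0-01-, 00--1, 00-1-, 001--*, 010--, 1--01*, 1-1-1, 1-10-, 101--*, 11-0-
[col 3] ---01, -01--
Prime implicants: ---01, -01--, -100-, 0--10, 0-0-1, 0-01-, 00--1, 00-1-, 010--, 1-1-1, 1-10-, 11-0-
PI chart (minterm → PIs covering it):
  1 | ---01,0-0-1,00--1
  2 | 0--10,0-01-,00-1-
  4 | -01--  (sole → essential)
  5 | ---01,-01--,00--1
  6 | -01--,0--10,00-1-
  7 | -01--,00--1,00-1-
  8 | -100-,010--
  9 | ---01,-100-,0-0-1,010--
  10 | 0--10,0-01-,010--
  11 | 0-0-1,0-01-,010--
  13 | ---01  (sole → essential)
  14 | 0--10  (sole → essential)
  20 | -01--,1-10-
  22 | -01--  (sole → essential)
  23 | -01--,1-1-1
  24 | -100-,11-0-
  25 | ---01,-100-,11-0-
  28 | 1-10-,11-0-
  29 | ---01,1-1-1,1-10-,11-0-
  31 | 1-1-1  (sole → essential)
Essential prime implicants: ---01, -01--, 0--10, 1-1-1
Petrick residual → 010--, 11-0-
Minimum SOP uses 6 PIs: d'e + b'c + a'de' + a'bc' + ace + abd'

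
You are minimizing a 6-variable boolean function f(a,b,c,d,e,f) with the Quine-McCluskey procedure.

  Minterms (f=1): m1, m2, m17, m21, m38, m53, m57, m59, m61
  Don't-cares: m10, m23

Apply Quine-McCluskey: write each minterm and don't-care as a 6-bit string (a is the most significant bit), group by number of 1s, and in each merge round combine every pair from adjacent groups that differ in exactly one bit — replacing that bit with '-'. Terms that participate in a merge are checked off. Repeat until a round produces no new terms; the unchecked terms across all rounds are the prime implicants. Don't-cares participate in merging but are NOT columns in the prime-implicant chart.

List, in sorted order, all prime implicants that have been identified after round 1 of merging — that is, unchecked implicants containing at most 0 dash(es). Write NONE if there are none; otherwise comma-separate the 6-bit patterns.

Round 0: 000001✓ 000010✓ 001010✓ 010001✓ 010101✓ 010111✓ 100110 110101✓ 111001✓ 111011✓ 111101✓
Round 1: -10101 0-0001 00-010 010-01 0101-1 11-101 111-01 1110-1
PIs = {-10101, 0-0001, 00-010, 010-01, 0101-1, 100110, 11-101, 111-01, 1110-1}

100110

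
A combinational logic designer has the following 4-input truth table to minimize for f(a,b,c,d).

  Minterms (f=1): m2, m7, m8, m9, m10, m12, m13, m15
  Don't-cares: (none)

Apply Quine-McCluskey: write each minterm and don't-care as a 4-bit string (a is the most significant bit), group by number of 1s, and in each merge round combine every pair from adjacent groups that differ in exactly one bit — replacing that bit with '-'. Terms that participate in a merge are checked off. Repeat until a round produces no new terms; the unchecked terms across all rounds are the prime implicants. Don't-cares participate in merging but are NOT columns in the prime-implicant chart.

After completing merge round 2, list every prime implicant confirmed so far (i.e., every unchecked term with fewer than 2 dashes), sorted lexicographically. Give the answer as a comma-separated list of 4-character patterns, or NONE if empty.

-010, -111, 10-0, 11-1

[col 0] 0010*, 0111*, 1000*, 1001*, 1010*, 1100*, 1101*, 1111*
[col 1] -010, -111, 1-00*, 1-01*, 10-0, 100-*, 11-1, 110-*
[col 2] 1-0-
Prime implicants: -010, -111, 1-0-, 10-0, 11-1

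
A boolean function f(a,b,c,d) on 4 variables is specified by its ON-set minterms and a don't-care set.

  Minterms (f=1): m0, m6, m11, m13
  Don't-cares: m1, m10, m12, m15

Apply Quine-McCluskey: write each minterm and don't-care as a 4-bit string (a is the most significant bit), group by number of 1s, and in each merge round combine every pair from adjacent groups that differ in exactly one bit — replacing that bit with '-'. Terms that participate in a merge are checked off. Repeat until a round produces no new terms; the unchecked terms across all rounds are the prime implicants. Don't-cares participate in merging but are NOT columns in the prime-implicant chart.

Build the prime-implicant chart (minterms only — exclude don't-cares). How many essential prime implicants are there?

2

Round 0: 0000✓ 0001✓ 0110 1010✓ 1011✓ 1100✓ 1101✓ 1111✓
Round 1: 000- 1-11 101- 11-1 110-
PIs = {000-, 0110, 1-11, 101-, 11-1, 110-}
Coverage chart:
  m0: 000- ←essential
  m6: 0110 ←essential
  m11: 1-11,101-
  m13: 11-1,110-
Essential: 000-, 0110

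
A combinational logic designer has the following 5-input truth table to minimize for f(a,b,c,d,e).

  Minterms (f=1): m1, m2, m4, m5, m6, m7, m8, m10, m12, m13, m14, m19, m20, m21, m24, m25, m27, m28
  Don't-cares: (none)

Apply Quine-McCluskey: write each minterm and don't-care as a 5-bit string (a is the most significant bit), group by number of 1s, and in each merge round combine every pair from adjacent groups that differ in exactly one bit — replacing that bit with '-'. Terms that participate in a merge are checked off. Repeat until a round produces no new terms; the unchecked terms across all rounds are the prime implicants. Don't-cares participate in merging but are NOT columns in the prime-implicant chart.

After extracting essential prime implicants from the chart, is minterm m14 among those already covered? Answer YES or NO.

YES

size-2^0 implicants → 00001(✓)  00010(✓)  00100(✓)  00101(✓)  00110(✓)  00111(✓)  01000(✓)  01010(✓)  01100(✓)  01101(✓)  01110(✓)  10011(✓)  10100(✓)  10101(✓)  11000(✓)  11001(✓)  11011(✓)  11100(✓)
size-2^1 implicants → -0100(✓)  -0101(✓)  -1000(✓)  -1100(✓)  0-010(✓)  0-100(✓)  0-101(✓)  0-110(✓)  00-01  00-10(✓)  001-0(✓)  001-1(✓)  0010-(✓)  0011-(✓)  01-00(✓)  01-10(✓)  010-0(✓)  011-0(✓)  0110-(✓)  1-011  1-100(✓)  1010-(✓)  11-00(✓)  110-1  1100-
size-2^2 implicants → --100  -010-  -1-00  0--10  0-1-0  0-10-  001--  01--0
Unchecked terms (primes): --100, -010-, -1-00, 0--10, 0-1-0, 0-10-, 00-01, 001--, 01--0, 1-011, 110-1, 1100-
Minterm coverage:
  m1 ⊆ 00-01 [E]
  m2 ⊆ 0--10 [E]
  m4 ⊆ --100,-010-,0-1-0,0-10-,001--
  m5 ⊆ -010-,0-10-,00-01,001--
  m6 ⊆ 0--10,0-1-0,001--
  m7 ⊆ 001-- [E]
  m8 ⊆ -1-00,01--0
  m10 ⊆ 0--10,01--0
  m12 ⊆ --100,-1-00,0-1-0,0-10-,01--0
  m13 ⊆ 0-10- [E]
  m14 ⊆ 0--10,0-1-0,01--0
  m19 ⊆ 1-011 [E]
  m20 ⊆ --100,-010-
  m21 ⊆ -010- [E]
  m24 ⊆ -1-00,1100-
  m25 ⊆ 110-1,1100-
  m27 ⊆ 1-011,110-1
  m28 ⊆ --100,-1-00
E = {-010-, 0--10, 0-10-, 00-01, 001--, 1-011}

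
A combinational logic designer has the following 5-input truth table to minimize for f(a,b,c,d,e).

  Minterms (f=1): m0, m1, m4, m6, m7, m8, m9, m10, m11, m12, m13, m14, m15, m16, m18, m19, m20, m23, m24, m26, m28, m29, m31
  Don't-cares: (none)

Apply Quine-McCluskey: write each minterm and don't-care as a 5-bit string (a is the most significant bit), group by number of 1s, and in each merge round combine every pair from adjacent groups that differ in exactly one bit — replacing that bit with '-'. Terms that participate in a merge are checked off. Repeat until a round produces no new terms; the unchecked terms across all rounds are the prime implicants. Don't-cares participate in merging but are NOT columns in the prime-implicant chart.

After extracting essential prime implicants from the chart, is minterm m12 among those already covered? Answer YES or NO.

YES

Round 0: 00000✓ 00001✓ 00100✓ 00110✓ 00111✓ 01000✓ 01001✓ 01010✓ 01011✓ 01100✓ 01101✓ 01110✓ 01111✓ 10000✓ 10010✓ 10011✓ 10100✓ 10111✓ 11000✓ 11010✓ 11100✓ 11101✓ 11111✓
Round 1: -0000✓ -0100✓ -0111✓ -1000✓ -1010✓ -1100✓ -1101✓ -1111✓ 0-000✓ 0-001✓ 0-100✓ 0-110✓ 0-111✓ 00-00✓ 0000-✓ 001-0✓ 0011-✓ 01-00✓ 01-01✓ 01-10✓ 01-11✓ 010-0✓ 010-1✓ 0100-✓ 0101-✓ 011-0✓ 011-1✓ 0110-✓ 0111-✓ 1-000✓ 1-010✓ 1-100✓ 1-111✓ 10-00✓ 10-11 100-0✓ 1001- 11-00✓ 110-0✓ 111-1✓ 1110-✓
Round 2: --000✓ --100✓ --111 -0-00✓ -1-00✓ -10-0 -11-1 -110- 0--00✓ 0-00- 0-1-0 0-11- 01--0✓ 01--1✓ 01-0-✓ 01-1-✓ 010--✓ 011--✓ 1--00✓ 1-0-0
Round 3: ---00 01---
PIs = {---00, --111, -10-0, -11-1, -110-, 0-00-, 0-1-0, 0-11-, 01---, 1-0-0, 10-11, 1001-}
Coverage chart:
  m0: ---00,0-00-
  m1: 0-00- ←essential
  m4: ---00,0-1-0
  m6: 0-1-0,0-11-
  m7: --111,0-11-
  m8: ---00,-10-0,0-00-,01---
  m9: 0-00-,01---
  m10: -10-0,01---
  m11: 01--- ←essential
  m12: ---00,-110-,0-1-0,01---
  m13: -11-1,-110-,01---
  m14: 0-1-0,0-11-,01---
  m15: --111,-11-1,0-11-,01---
  m16: ---00,1-0-0
  m18: 1-0-0,1001-
  m19: 10-11,1001-
  m20: ---00 ←essential
  m23: --111,10-11
  m24: ---00,-10-0,1-0-0
  m26: -10-0,1-0-0
  m28: ---00,-110-
  m29: -11-1,-110-
  m31: --111,-11-1
Essential: ---00, 0-00-, 01---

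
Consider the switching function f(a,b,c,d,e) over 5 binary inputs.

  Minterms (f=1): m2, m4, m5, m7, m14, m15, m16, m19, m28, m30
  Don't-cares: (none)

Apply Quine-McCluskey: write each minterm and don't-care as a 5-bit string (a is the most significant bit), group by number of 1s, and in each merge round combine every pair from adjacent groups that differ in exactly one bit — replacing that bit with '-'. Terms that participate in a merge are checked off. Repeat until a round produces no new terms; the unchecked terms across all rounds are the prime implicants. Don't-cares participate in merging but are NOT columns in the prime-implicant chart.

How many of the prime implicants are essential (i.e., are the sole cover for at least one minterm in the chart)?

[col 0] 00010, 00100*, 00101*, 00111*, 01110*, 01111*, 10000, 10011, 11100*, 11110*
[col 1] -1110, 0-111, 001-1, 0010-, 0111-, 111-0
Prime implicants: -1110, 0-111, 00010, 001-1, 0010-, 0111-, 10000, 10011, 111-0
PI chart (minterm → PIs covering it):
  2 | 00010  (sole → essential)
  4 | 0010-  (sole → essential)
  5 | 001-1,0010-
  7 | 0-111,001-1
  14 | -1110,0111-
  15 | 0-111,0111-
  16 | 10000  (sole → essential)
  19 | 10011  (sole → essential)
  28 | 111-0  (sole → essential)
  30 | -1110,111-0
Essential prime implicants: 00010, 0010-, 10000, 10011, 111-0

5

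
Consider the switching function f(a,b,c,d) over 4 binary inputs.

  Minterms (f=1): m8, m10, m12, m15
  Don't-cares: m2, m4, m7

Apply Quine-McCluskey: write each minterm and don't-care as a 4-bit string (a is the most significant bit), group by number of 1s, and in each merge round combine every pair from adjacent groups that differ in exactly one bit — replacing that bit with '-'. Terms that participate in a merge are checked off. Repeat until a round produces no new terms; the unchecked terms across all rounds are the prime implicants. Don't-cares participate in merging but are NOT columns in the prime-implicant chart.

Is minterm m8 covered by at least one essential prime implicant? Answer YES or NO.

NO

[col 0] 0010*, 0100*, 0111*, 1000*, 1010*, 1100*, 1111*
[col 1] -010, -100, -111, 1-00, 10-0
Prime implicants: -010, -100, -111, 1-00, 10-0
PI chart (minterm → PIs covering it):
  8 | 1-00,10-0
  10 | -010,10-0
  12 | -100,1-00
  15 | -111  (sole → essential)
Essential prime implicants: -111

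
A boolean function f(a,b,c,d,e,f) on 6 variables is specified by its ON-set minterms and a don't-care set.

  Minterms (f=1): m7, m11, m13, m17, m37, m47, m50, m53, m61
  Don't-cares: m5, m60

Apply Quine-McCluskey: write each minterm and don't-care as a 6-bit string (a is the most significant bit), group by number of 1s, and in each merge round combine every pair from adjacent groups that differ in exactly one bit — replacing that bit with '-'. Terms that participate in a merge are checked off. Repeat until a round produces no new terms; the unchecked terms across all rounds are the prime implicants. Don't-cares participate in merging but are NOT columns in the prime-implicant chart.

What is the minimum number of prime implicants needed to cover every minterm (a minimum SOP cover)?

[col 0] 000101*, 000111*, 001011, 001101*, 010001, 100101*, 101111, 110010, 110101*, 111100*, 111101*
[col 1] -00101, 00-101, 0001-1, 1-0101, 11-101, 11110-
Prime implicants: -00101, 00-101, 0001-1, 001011, 010001, 1-0101, 101111, 11-101, 110010, 11110-
PI chart (minterm → PIs covering it):
  7 | 0001-1  (sole → essential)
  11 | 001011  (sole → essential)
  13 | 00-101  (sole → essential)
  17 | 010001  (sole → essential)
  37 | -00101,1-0101
  47 | 101111  (sole → essential)
  50 | 110010  (sole → essential)
  53 | 1-0101,11-101
  61 | 11-101,11110-
Essential prime implicants: 00-101, 0001-1, 001011, 010001, 101111, 110010
Petrick residual → -00101, 11-101
Minimum SOP uses 8 PIs: b'c'de'f + a'b'de'f + a'b'c'df + a'b'cd'ef + a'bc'd'e'f + ab'cdef + abde'f + abc'd'ef'

8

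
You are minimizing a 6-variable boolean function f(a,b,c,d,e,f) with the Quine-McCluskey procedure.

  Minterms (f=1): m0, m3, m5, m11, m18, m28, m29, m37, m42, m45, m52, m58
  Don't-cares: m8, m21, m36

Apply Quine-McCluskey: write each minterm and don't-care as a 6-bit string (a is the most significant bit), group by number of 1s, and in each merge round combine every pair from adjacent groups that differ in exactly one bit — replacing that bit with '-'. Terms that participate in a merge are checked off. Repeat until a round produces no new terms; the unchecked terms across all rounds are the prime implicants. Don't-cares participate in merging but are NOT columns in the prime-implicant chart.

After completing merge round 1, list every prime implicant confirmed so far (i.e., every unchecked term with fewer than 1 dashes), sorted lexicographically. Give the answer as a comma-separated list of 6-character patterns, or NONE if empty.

[col 0] 000000*, 000011*, 000101*, 001000*, 001011*, 010010, 010101*, 011100*, 011101*, 100100*, 100101*, 101010*, 101101*, 110100*, 111010*
[col 1] -00101, 0-0101, 00-000, 00-011, 01-101, 01110-, 1-0100, 1-1010, 10-101, 10010-
Prime implicants: -00101, 0-0101, 00-000, 00-011, 01-101, 010010, 01110-, 1-0100, 1-1010, 10-101, 10010-

010010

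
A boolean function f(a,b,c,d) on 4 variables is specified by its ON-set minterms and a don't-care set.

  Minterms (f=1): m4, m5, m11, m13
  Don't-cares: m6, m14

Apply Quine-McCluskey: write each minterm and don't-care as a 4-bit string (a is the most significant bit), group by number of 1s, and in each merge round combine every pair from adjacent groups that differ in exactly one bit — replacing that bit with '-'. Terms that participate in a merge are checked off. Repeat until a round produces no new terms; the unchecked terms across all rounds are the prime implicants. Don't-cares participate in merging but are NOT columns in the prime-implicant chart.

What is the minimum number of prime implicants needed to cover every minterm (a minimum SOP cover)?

Round 0: 0100✓ 0101✓ 0110✓ 1011 1101✓ 1110✓
Round 1: -101 -110 01-0 010-
PIs = {-101, -110, 01-0, 010-, 1011}
Coverage chart:
  m4: 01-0,010-
  m5: -101,010-
  m11: 1011 ←essential
  m13: -101 ←essential
Essential: -101, 1011
Petrick residual → 01-0
Min cover (3 terms): bc'd + a'bd' + ab'cd

3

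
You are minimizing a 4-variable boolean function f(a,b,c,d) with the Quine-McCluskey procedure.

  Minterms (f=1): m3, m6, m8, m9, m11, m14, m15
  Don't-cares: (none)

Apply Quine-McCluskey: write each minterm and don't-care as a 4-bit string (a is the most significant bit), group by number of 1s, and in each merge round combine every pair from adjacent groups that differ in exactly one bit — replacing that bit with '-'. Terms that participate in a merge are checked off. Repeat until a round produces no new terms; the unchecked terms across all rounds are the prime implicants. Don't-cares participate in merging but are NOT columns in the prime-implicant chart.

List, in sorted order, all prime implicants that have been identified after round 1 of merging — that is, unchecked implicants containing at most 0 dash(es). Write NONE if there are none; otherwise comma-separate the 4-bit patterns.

Round 0: 0011✓ 0110✓ 1000✓ 1001✓ 1011✓ 1110✓ 1111✓
Round 1: -011 -110 1-11 10-1 100- 111-
PIs = {-011, -110, 1-11, 10-1, 100-, 111-}

NONE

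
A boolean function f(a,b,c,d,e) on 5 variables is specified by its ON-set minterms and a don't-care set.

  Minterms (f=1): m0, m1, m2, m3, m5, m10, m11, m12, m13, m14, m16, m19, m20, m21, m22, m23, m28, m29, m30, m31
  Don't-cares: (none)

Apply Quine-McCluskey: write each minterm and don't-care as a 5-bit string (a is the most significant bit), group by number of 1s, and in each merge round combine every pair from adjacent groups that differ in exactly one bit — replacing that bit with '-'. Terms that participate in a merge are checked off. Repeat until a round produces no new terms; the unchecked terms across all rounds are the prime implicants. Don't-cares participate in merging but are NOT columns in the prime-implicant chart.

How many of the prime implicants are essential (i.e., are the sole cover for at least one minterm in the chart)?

2

[col 0] 00000*, 00001*, 00010*, 00011*, 00101*, 01010*, 01011*, 01100*, 01101*, 01110*, 10000*, 10011*, 10100*, 10101*, 10110*, 10111*, 11100*, 11101*, 11110*, 11111*
[col 1] -0000, -0011, -0101*, -1100*, -1101*, -1110*, 0-010*, 0-011*, 0-101*, 00-01, 000-0*, 000-1*, 0000-*, 0001-*, 01-10, 0101-*, 011-0*, 0110-*, 1-100*, 1-101*, 1-110*, 1-111*, 10-00, 10-11, 101-0*, 101-1*, 1010-*, 1011-*, 111-0*, 111-1*, 1110-*, 1111-*
[col 2] --101, -11-0, -110-, 0-01-, 000--, 1-1-0*, 1-1-1*, 1-10-*, 1-11-*, 101--*, 111--*
[col 3] 1-1--
Prime implicants: --101, -0000, -0011, -11-0, -110-, 0-01-, 00-01, 000--, 01-10, 1-1--, 10-00, 10-11
PI chart (minterm → PIs covering it):
  0 | -0000,000--
  1 | 00-01,000--
  2 | 0-01-,000--
  3 | -0011,0-01-,000--
  5 | --101,00-01
  10 | 0-01-,01-10
  11 | 0-01-  (sole → essential)
  12 | -11-0,-110-
  13 | --101,-110-
  14 | -11-0,01-10
  16 | -0000,10-00
  19 | -0011,10-11
  20 | 1-1--,10-00
  21 | --101,1-1--
  22 | 1-1--  (sole → essential)
  23 | 1-1--,10-11
  28 | -11-0,-110-,1-1--
  29 | --101,-110-,1-1--
  30 | -11-0,1-1--
  31 | 1-1--  (sole → essential)
Essential prime implicants: 0-01-, 1-1--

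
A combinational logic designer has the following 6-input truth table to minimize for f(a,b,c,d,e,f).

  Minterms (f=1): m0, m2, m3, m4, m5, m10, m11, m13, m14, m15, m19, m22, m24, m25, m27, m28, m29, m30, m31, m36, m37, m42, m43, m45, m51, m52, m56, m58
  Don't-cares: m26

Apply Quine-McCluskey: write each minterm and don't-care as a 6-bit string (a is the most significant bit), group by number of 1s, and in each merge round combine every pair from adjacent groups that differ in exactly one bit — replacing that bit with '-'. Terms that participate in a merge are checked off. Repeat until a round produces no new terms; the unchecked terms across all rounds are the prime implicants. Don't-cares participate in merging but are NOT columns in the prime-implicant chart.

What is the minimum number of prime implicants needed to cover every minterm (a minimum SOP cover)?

size-2^0 implicants → 000000(✓)  000010(✓)  000011(✓)  000100(✓)  000101(✓)  001010(✓)  001011(✓)  001101(✓)  001110(✓)  001111(✓)  010011(✓)  010110(✓)  011000(✓)  011001(✓)  011010(✓)  011011(✓)  011100(✓)  011101(✓)  011110(✓)  011111(✓)  100100(✓)  100101(✓)  101010(✓)  101011(✓)  101101(✓)  110011(✓)  110100(✓)  111000(✓)  111010(✓)
size-2^1 implicants → -00100(✓)  -00101(✓)  -01010(✓)  -01011(✓)  -01101(✓)  -10011  -11000(✓)  -11010(✓)  0-0011(✓)  0-1010(✓)  0-1011(✓)  0-1101(✓)  0-1110(✓)  0-1111(✓)  00-010(✓)  00-011(✓)  00-101(✓)  000-00  0000-0  00001-(✓)  00010-(✓)  001-10(✓)  001-11(✓)  00101-(✓)  0011-1(✓)  00111-(✓)  01-011(✓)  01-110  011-00(✓)  011-01(✓)  011-10(✓)  011-11(✓)  0110-0(✓)  0110-1(✓)  01100-(✓)  01101-(✓)  0111-0(✓)  0111-1(✓)  01110-(✓)  01111-(✓)  1-0100  1-1010(✓)  10-101(✓)  10010-(✓)  10101-(✓)  1110-0(✓)
size-2^2 implicants → --1010  -0-101  -0010-  -0101-  -110-0  0--011  0-1-10(✓)  0-1-11(✓)  0-101-(✓)  0-11-1  0-111-(✓)  00-01-  001-1-(✓)  011--0(✓)  011--1(✓)  011-0-(✓)  011-1-(✓)  0110--(✓)  0111--(✓)
size-2^3 implicants → 0-1-1-  011---
Unchecked terms (primes): --1010, -0-101, -0010-, -0101-, -10011, -110-0, 0--011, 0-1-1-, 0-11-1, 00-01-, 000-00, 0000-0, 01-110, 011---, 1-0100
Minterm coverage:
  m0 ⊆ 000-00,0000-0
  m2 ⊆ 00-01-,0000-0
  m3 ⊆ 0--011,00-01-
  m4 ⊆ -0010-,000-00
  m5 ⊆ -0-101,-0010-
  m10 ⊆ --1010,-0101-,0-1-1-,00-01-
  m11 ⊆ -0101-,0--011,0-1-1-,00-01-
  m13 ⊆ -0-101,0-11-1
  m14 ⊆ 0-1-1- [E]
  m15 ⊆ 0-1-1-,0-11-1
  m19 ⊆ -10011,0--011
  m22 ⊆ 01-110 [E]
  m24 ⊆ -110-0,011---
  m25 ⊆ 011--- [E]
  m27 ⊆ 0--011,0-1-1-,011---
  m28 ⊆ 011--- [E]
  m29 ⊆ 0-11-1,011---
  m30 ⊆ 0-1-1-,01-110,011---
  m31 ⊆ 0-1-1-,0-11-1,011---
  m36 ⊆ -0010-,1-0100
  m37 ⊆ -0-101,-0010-
  m42 ⊆ --1010,-0101-
  m43 ⊆ -0101- [E]
  m45 ⊆ -0-101 [E]
  m51 ⊆ -10011 [E]
  m52 ⊆ 1-0100 [E]
  m56 ⊆ -110-0 [E]
  m58 ⊆ --1010,-110-0
E = {-0-101, -0101-, -10011, -110-0, 0-1-1-, 01-110, 011---, 1-0100}
Petrick residual → 00-01-, 000-00
Cover = b'de'f + b'cd'e + bc'd'ef + bcd'f' + a'ce + a'b'd'e + a'b'c'e'f' + a'bdef' + a'bc + ac'de'f'  |cover|=10

10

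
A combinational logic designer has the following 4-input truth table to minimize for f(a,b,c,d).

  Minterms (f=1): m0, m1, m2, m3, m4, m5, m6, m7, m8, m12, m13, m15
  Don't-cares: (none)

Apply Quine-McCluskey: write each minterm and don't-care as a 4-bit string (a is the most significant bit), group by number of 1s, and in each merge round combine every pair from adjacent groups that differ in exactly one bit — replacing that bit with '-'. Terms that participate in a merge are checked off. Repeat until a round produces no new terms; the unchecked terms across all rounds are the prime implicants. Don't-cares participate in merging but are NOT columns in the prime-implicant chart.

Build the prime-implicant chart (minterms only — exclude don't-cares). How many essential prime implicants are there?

[col 0] 0000*, 0001*, 0010*, 0011*, 0100*, 0101*, 0110*, 0111*, 1000*, 1100*, 1101*, 1111*
[col 1] -000*, -100*, -101*, -111*, 0-00*, 0-01*, 0-10*, 0-11*, 00-0*, 00-1*, 000-*, 001-*, 01-0*, 01-1*, 010-*, 011-*, 1-00*, 11-1*, 110-*
[col 2] --00, -1-1, -10-, 0--0*, 0--1*, 0-0-*, 0-1-*, 00--*, 01--*
[col 3] 0---
Prime implicants: --00, -1-1, -10-, 0---
PI chart (minterm → PIs covering it):
  0 | --00,0---
  1 | 0---  (sole → essential)
  2 | 0---  (sole → essential)
  3 | 0---  (sole → essential)
  4 | --00,-10-,0---
  5 | -1-1,-10-,0---
  6 | 0---  (sole → essential)
  7 | -1-1,0---
  8 | --00  (sole → essential)
  12 | --00,-10-
  13 | -1-1,-10-
  15 | -1-1  (sole → essential)
Essential prime implicants: --00, -1-1, 0---

3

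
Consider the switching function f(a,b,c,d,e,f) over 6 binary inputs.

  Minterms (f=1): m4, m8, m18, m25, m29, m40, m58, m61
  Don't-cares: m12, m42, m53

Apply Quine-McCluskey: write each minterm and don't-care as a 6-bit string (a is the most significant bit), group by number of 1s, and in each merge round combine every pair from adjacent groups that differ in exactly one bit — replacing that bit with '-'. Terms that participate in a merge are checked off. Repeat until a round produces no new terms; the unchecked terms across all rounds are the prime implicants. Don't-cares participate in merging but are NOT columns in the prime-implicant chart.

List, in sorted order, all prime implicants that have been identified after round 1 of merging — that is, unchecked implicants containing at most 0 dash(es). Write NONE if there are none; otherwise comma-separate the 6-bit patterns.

Round 0: 000100✓ 001000✓ 001100✓ 010010 011001✓ 011101✓ 101000✓ 101010✓ 110101✓ 111010✓ 111101✓
Round 1: -01000 -11101 00-100 001-00 011-01 1-1010 1010-0 11-101
PIs = {-01000, -11101, 00-100, 001-00, 010010, 011-01, 1-1010, 1010-0, 11-101}

010010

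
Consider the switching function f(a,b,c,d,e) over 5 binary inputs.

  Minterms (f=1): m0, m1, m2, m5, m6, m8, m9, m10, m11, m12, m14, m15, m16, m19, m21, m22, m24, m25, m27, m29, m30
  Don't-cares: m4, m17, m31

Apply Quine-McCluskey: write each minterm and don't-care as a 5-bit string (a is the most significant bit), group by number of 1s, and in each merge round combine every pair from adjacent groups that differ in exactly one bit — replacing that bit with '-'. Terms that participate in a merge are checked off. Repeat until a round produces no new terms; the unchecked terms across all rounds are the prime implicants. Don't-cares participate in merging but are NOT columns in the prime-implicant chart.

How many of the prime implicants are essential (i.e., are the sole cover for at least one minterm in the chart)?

4

Round 0: 00000✓ 00001✓ 00010✓ 00100✓ 00101✓ 00110✓ 01000✓ 01001✓ 01010✓ 01011✓ 01100✓ 01110✓ 01111✓ 10000✓ 10001✓ 10011✓ 10101✓ 10110✓ 11000✓ 11001✓ 11011✓ 11101✓ 11110✓ 11111✓
Round 1: -0000✓ -0001✓ -0101✓ -0110✓ -1000✓ -1001✓ -1011✓ -1110✓ -1111✓ 0-000✓ 0-001✓ 0-010✓ 0-100✓ 0-110✓ 00-00✓ 00-01✓ 00-10✓ 000-0✓ 0000-✓ 001-0✓ 0010-✓ 01-00✓ 01-10✓ 01-11✓ 010-0✓ 010-1✓ 0100-✓ 0101-✓ 011-0✓ 0111-✓ 1-000✓ 1-001✓ 1-011✓ 1-101✓ 1-110✓ 10-01✓ 100-1✓ 1000-✓ 11-01✓ 11-11✓ 110-1✓ 1100-✓ 111-1✓ 1111-✓
Round 2: --000✓ --001✓ --110 -0-01 -000-✓ -1-11 -10-1 -100-✓ -111- 0--00✓ 0--10✓ 0-0-0✓ 0-00-✓ 0-1-0✓ 00--0✓ 00-0- 01--0✓ 01-1- 010-- 1--01 1-0-1 1-00-✓ 11--1
Round 3: --00- 0---0
PIs = {--00-, --110, -0-01, -1-11, -10-1, -111-, 0---0, 00-0-, 01-1-, 010--, 1--01, 1-0-1, 11--1}
Coverage chart:
  m0: --00-,0---0,00-0-
  m1: --00-,-0-01,00-0-
  m2: 0---0 ←essential
  m5: -0-01,00-0-
  m6: --110,0---0
  m8: --00-,0---0,010--
  m9: --00-,-10-1,010--
  m10: 0---0,01-1-,010--
  m11: -1-11,-10-1,01-1-,010--
  m12: 0---0 ←essential
  m14: --110,-111-,0---0,01-1-
  m15: -1-11,-111-,01-1-
  m16: --00- ←essential
  m19: 1-0-1 ←essential
  m21: -0-01,1--01
  m22: --110 ←essential
  m24: --00- ←essential
  m25: --00-,-10-1,1--01,1-0-1,11--1
  m27: -1-11,-10-1,1-0-1,11--1
  m29: 1--01,11--1
  m30: --110,-111-
Essential: --00-, --110, 0---0, 1-0-1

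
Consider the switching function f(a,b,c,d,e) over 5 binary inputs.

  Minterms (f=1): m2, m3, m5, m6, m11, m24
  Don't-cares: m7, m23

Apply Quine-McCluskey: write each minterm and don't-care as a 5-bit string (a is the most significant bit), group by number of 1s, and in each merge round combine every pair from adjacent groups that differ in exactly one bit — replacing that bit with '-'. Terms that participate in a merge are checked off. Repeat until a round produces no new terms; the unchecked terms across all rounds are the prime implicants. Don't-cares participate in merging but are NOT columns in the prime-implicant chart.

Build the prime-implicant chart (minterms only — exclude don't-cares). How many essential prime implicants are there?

4

[col 0] 00010*, 00011*, 00101*, 00110*, 00111*, 01011*, 10111*, 11000
[col 1] -0111, 0-011, 00-10*, 00-11*, 0001-*, 001-1, 0011-*
[col 2] 00-1-
Prime implicants: -0111, 0-011, 00-1-, 001-1, 11000
PI chart (minterm → PIs covering it):
  2 | 00-1-  (sole → essential)
  3 | 0-011,00-1-
  5 | 001-1  (sole → essential)
  6 | 00-1-  (sole → essential)
  11 | 0-011  (sole → essential)
  24 | 11000  (sole → essential)
Essential prime implicants: 0-011, 00-1-, 001-1, 11000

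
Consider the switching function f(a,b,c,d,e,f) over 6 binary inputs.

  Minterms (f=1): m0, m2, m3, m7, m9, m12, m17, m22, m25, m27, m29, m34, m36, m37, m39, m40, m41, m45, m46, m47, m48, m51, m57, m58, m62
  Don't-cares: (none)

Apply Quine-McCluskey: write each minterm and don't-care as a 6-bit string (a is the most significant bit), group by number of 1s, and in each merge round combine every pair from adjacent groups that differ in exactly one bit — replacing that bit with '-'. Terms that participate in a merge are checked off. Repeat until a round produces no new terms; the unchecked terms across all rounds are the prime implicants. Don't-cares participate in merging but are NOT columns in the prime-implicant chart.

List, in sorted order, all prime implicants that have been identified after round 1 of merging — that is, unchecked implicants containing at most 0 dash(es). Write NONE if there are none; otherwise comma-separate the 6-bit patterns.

001100, 010110, 110000, 110011

Round 0: 000000✓ 000010✓ 000011✓ 000111✓ 001001✓ 001100 010001✓ 010110 011001✓ 011011✓ 011101✓ 100010✓ 100100✓ 100101✓ 100111✓ 101000✓ 101001✓ 101101✓ 101110✓ 101111✓ 110000 110011 111001✓ 111010✓ 111110✓
Round 1: -00010 -00111 -01001✓ -11001✓ 0-1001✓ 000-11 0000-0 00001- 01-001 011-01 0110-1 1-1001✓ 1-1110 10-101✓ 10-111✓ 1001-1✓ 10010- 101-01 10100- 1011-1✓ 10111- 111-10
Round 2: --1001 10-1-1
PIs = {--1001, -00010, -00111, 000-11, 0000-0, 00001-, 001100, 01-001, 010110, 011-01, 0110-1, 1-1110, 10-1-1, 10010-, 101-01, 10100-, 10111-, 110000, 110011, 111-10}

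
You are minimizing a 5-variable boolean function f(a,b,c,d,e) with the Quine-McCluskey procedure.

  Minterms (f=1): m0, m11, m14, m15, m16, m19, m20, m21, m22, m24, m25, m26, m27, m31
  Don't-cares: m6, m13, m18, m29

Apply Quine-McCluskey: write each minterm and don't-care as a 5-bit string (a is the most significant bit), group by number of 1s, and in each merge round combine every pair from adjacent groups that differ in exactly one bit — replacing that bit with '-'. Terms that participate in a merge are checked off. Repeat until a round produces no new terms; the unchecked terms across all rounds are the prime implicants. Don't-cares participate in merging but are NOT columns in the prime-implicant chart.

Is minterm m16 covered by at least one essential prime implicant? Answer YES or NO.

YES

[col 0] 00000*, 00110*, 01011*, 01101*, 01110*, 01111*, 10000*, 10010*, 10011*, 10100*, 10101*, 10110*, 11000*, 11001*, 11010*, 11011*, 11101*, 11111*
[col 1] -0000, -0110, -1011*, -1101*, -1111*, 0-110, 01-11*, 011-1*, 0111-, 1-000*, 1-010*, 1-011*, 1-101, 10-00*, 10-10*, 100-0*, 1001-*, 101-0*, 1010-, 11-01*, 11-11*, 110-0*, 110-1*, 1100-*, 1101-*, 111-1*
[col 2] -1-11, -11-1, 1-0-0, 1-01-, 10--0, 11--1, 110--
Prime implicants: -0000, -0110, -1-11, -11-1, 0-110, 0111-, 1-0-0, 1-01-, 1-101, 10--0, 1010-, 11--1, 110--
PI chart (minterm → PIs covering it):
  0 | -0000  (sole → essential)
  11 | -1-11  (sole → essential)
  14 | 0-110,0111-
  15 | -1-11,-11-1,0111-
  16 | -0000,1-0-0,10--0
  19 | 1-01-  (sole → essential)
  20 | 10--0,1010-
  21 | 1-101,1010-
  22 | -0110,10--0
  24 | 1-0-0,110--
  25 | 11--1,110--
  26 | 1-0-0,1-01-,110--
  27 | -1-11,1-01-,11--1,110--
  31 | -1-11,-11-1,11--1
Essential prime implicants: -0000, -1-11, 1-01-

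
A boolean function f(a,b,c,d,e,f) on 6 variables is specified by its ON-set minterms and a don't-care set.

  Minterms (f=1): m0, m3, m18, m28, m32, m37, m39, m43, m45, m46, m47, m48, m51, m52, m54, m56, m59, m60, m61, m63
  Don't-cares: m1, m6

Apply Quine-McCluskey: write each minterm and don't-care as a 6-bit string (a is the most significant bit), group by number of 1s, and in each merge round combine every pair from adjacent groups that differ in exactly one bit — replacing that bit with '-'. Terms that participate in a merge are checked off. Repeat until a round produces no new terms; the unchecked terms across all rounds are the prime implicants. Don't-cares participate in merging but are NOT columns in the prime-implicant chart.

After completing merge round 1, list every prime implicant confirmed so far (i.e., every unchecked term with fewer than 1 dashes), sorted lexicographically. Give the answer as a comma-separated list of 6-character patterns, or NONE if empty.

size-2^0 implicants → 000000(✓)  000001(✓)  000011(✓)  000110  010010  011100(✓)  100000(✓)  100101(✓)  100111(✓)  101011(✓)  101101(✓)  101110(✓)  101111(✓)  110000(✓)  110011(✓)  110100(✓)  110110(✓)  111000(✓)  111011(✓)  111100(✓)  111101(✓)  111111(✓)
size-2^1 implicants → -00000  -11100  0000-1  00000-  1-0000  1-1011(✓)  1-1101(✓)  1-1111(✓)  10-101(✓)  10-111(✓)  1001-1(✓)  101-11(✓)  1011-1(✓)  10111-  11-000(✓)  11-011  11-100(✓)  110-00(✓)  1101-0  111-00(✓)  111-11(✓)  1111-1(✓)  11110-
size-2^2 implicants → 1-1-11  1-11-1  10-1-1  11--00
Unchecked terms (primes): -00000, -11100, 0000-1, 00000-, 000110, 010010, 1-0000, 1-1-11, 1-11-1, 10-1-1, 10111-, 11--00, 11-011, 1101-0, 11110-

000110, 010010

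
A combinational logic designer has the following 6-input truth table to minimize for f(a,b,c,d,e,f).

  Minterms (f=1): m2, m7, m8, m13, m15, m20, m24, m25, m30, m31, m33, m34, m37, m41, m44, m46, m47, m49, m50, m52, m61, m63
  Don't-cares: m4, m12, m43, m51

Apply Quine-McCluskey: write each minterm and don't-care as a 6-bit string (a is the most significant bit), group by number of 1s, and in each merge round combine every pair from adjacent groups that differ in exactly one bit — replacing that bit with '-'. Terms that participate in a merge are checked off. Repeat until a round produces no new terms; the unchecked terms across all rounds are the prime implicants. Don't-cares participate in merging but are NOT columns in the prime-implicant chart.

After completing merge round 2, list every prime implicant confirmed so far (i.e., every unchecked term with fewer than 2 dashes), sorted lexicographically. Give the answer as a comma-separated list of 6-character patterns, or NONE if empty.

-00010, -01100, -10100, 0-0100, 0-1000, 00-100, 00-111, 001-00, 0011-1, 00110-, 01100-, 01111-, 1-0001, 1-0010, 10-001, 100-01, 101-11, 1010-1, 1011-0, 10111-, 1100-1, 11001-, 1111-1

[col 0] 000010*, 000100*, 000111*, 001000*, 001100*, 001101*, 001111*, 010100*, 011000*, 011001*, 011110*, 011111*, 100001*, 100010*, 100101*, 101001*, 101011*, 101100*, 101110*, 101111*, 110001*, 110010*, 110011*, 110100*, 111101*, 111111*
[col 1] -00010, -01100, -01111*, -10100, -11111*, 0-0100, 0-1000, 0-1111*, 00-100, 00-111, 001-00, 0011-1, 00110-, 01100-, 01111-, 1-0001, 1-0010, 1-1111*, 10-001, 100-01, 101-11, 1010-1, 1011-0, 10111-, 1100-1, 11001-, 1111-1
[col 2] --1111
Prime implicants: --1111, -00010, -01100, -10100, 0-0100, 0-1000, 00-100, 00-111, 001-00, 0011-1, 00110-, 01100-, 01111-, 1-0001, 1-0010, 10-001, 100-01, 101-11, 1010-1, 1011-0, 10111-, 1100-1, 11001-, 1111-1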